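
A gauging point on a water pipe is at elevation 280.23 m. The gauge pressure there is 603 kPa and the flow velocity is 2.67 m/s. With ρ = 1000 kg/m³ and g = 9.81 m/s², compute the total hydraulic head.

Pressure head ψ = P/(ρg) = 603×1000 / (1000 × 9.81) = 61.47 m.
Velocity head = v²/(2g) = 2.67² / (2 × 9.81) = 0.363 m.
h = z + ψ + v²/(2g) = 280.23 + 61.47 + 0.363 = 342.06 m.

h ≈ 342.06 m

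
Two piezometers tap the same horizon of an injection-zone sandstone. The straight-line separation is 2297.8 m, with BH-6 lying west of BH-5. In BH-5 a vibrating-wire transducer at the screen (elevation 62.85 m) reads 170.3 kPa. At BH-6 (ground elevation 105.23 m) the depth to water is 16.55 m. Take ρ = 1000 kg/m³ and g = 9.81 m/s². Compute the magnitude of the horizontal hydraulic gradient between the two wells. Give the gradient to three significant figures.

i ≈ 0.00369

Pressure head at BH-5: ψ = P/(ρg) = 170.3×1000 / (1000 × 9.81) = 17.36 m.
Total head at BH-5: h = z + ψ = 62.85 + 17.36 = 80.21 m.
Total head at BH-6: h = 105.23 − 16.55 = 88.68 m.
Head difference: h(BH-5) − h(BH-6) = 80.21 − 88.68 = -8.47 m.
Hydraulic gradient: i = |Δh| / L = 8.47 / 2297.8 = 0.00369.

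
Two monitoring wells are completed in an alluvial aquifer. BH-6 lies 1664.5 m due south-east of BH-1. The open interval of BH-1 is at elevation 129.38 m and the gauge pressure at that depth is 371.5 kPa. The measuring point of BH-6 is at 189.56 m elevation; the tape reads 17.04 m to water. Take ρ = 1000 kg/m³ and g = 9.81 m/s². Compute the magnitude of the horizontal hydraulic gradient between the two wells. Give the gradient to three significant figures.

i ≈ 0.00317

Pressure head at BH-1: ψ = P/(ρg) = 371.5×1000 / (1000 × 9.81) = 37.87 m.
Total head at BH-1: h = z + ψ = 129.38 + 37.87 = 167.25 m.
Total head at BH-6: h = 189.56 − 17.04 = 172.52 m.
Head difference: h(BH-1) − h(BH-6) = 167.25 − 172.52 = -5.27 m.
Hydraulic gradient: i = |Δh| / L = 5.27 / 1664.5 = 0.00317.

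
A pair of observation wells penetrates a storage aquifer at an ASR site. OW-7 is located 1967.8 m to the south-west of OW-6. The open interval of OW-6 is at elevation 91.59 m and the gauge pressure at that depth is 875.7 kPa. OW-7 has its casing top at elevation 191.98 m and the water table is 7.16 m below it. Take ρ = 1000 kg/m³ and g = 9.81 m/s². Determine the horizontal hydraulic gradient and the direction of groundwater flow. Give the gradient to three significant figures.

Pressure head at OW-6: ψ = P/(ρg) = 875.7×1000 / (1000 × 9.81) = 89.27 m.
Total head at OW-6: h = z + ψ = 91.59 + 89.27 = 180.86 m.
Total head at OW-7: h = 191.98 − 7.16 = 184.82 m.
Head difference: h(OW-6) − h(OW-7) = 180.86 − 184.82 = -3.96 m.
Hydraulic gradient: i = |Δh| / L = 3.96 / 1967.8 = 0.00201.
Flow is from higher to lower head: from OW-7 toward OW-6, i.e. toward the north-east.

i ≈ 0.00201; groundwater flows toward the north-east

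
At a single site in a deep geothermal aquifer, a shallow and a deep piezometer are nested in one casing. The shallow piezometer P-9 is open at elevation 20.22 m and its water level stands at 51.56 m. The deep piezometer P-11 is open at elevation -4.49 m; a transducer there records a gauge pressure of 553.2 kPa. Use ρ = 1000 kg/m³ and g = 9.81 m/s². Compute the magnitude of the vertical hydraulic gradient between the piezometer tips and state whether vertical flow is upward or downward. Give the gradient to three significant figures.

|i_v| ≈ 0.0138; vertical flow is upward

Total head at P-9: h = 51.56 m (water level in the standpipe).
Pressure head at P-11: ψ = P/(ρg) = 553.2×1000 / (1000 × 9.81) = 56.39 m.
Total head at P-11: h = z + ψ = -4.49 + 56.39 = 51.90 m.
Δh = h(P-9) − h(P-11) = 51.56 − 51.90 = -0.34 m.
Vertical separation Δz = 20.22 − (-4.49) = 24.71 m.
|i_v| = |Δh| / Δz = 0.34 / 24.71 = 0.0138.
Head is higher in the deep piezometer, so vertical flow is upward (discharge condition).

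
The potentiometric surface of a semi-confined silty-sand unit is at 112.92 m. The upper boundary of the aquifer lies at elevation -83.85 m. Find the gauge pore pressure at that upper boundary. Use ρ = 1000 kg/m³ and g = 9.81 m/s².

Pressure head at the aquifer top: ψ = h − z = 112.92 − (-83.85) = 196.77 m.
P = ρgψ = 1000 × 9.81 × 196.77 = 1930314 Pa ≈ 1930 kPa.

P ≈ 1930 kPa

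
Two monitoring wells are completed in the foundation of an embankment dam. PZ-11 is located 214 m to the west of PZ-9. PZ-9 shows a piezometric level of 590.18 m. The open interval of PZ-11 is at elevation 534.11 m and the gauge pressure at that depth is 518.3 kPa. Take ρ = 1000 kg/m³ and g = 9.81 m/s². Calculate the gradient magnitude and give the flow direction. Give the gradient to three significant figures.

i ≈ 0.0151; groundwater flows toward the west

Total head at PZ-9: h = 590.18 m (water level in the piezometer is the total head).
Pressure head at PZ-11: ψ = P/(ρg) = 518.3×1000 / (1000 × 9.81) = 52.83 m.
Total head at PZ-11: h = z + ψ = 534.11 + 52.83 = 586.94 m.
Head difference: h(PZ-9) − h(PZ-11) = 590.18 − 586.94 = 3.24 m.
Hydraulic gradient: i = |Δh| / L = 3.24 / 214 = 0.0151.
Flow is from higher to lower head: from PZ-9 toward PZ-11, i.e. toward the west.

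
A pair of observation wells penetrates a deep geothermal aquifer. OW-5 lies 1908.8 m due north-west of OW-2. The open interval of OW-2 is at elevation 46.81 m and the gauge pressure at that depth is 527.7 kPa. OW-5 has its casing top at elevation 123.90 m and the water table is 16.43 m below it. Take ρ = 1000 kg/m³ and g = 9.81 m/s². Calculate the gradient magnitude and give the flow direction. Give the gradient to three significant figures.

i ≈ 0.00360; groundwater flows toward the south-east

Pressure head at OW-2: ψ = P/(ρg) = 527.7×1000 / (1000 × 9.81) = 53.79 m.
Total head at OW-2: h = z + ψ = 46.81 + 53.79 = 100.60 m.
Total head at OW-5: h = 123.90 − 16.43 = 107.47 m.
Head difference: h(OW-2) − h(OW-5) = 100.60 − 107.47 = -6.87 m.
Hydraulic gradient: i = |Δh| / L = 6.87 / 1908.8 = 0.00360.
Flow is from higher to lower head: from OW-5 toward OW-2, i.e. toward the south-east.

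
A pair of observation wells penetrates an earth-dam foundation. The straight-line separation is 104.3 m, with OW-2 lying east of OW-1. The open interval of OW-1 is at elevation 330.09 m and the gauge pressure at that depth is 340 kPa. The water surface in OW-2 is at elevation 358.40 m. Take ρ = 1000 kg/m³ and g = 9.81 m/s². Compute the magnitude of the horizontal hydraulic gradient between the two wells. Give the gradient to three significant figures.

Pressure head at OW-1: ψ = P/(ρg) = 340×1000 / (1000 × 9.81) = 34.66 m.
Total head at OW-1: h = z + ψ = 330.09 + 34.66 = 364.75 m.
Total head at OW-2: h = 358.40 m (water level in the piezometer is the total head).
Head difference: h(OW-1) − h(OW-2) = 364.75 − 358.40 = 6.35 m.
Hydraulic gradient: i = |Δh| / L = 6.35 / 104.3 = 0.0609.

i ≈ 0.0609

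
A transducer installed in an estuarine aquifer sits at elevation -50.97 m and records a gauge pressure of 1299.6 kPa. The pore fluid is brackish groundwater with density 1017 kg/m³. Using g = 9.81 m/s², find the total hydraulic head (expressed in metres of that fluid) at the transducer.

ψ = P/(ρg) = 1299.6×1000 / (1017 × 9.81) = 130.26 m.
h = z + ψ = -50.97 + 130.26 = 79.29 m.

h ≈ 79.29 m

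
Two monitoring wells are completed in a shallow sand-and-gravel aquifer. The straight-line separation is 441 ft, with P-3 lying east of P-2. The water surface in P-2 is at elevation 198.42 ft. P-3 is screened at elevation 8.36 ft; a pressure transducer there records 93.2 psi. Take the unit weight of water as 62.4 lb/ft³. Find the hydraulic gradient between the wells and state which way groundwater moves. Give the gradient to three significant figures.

Total head at P-2: h = 198.42 ft (water level in the piezometer is the total head).
Pressure head at P-3: ψ = 144·P/γ = 144 × 93.2 / 62.4 = 215.08 ft.
Total head at P-3: h = z + ψ = 8.36 + 215.08 = 223.44 ft.
Head difference: h(P-2) − h(P-3) = 198.42 − 223.44 = -25.02 ft.
Hydraulic gradient: i = |Δh| / L = 25.02 / 441 = 0.0567.
Flow is from higher to lower head: from P-3 toward P-2, i.e. toward the west.

i ≈ 0.0567; groundwater flows toward the west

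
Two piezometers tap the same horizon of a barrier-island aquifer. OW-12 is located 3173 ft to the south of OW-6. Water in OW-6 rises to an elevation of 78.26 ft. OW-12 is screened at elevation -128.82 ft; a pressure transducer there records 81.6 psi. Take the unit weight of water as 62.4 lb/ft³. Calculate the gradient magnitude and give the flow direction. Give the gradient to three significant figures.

Total head at OW-6: h = 78.26 ft (water level in the piezometer is the total head).
Pressure head at OW-12: ψ = 144·P/γ = 144 × 81.6 / 62.4 = 188.31 ft.
Total head at OW-12: h = z + ψ = -128.82 + 188.31 = 59.49 ft.
Head difference: h(OW-6) − h(OW-12) = 78.26 − 59.49 = 18.77 ft.
Hydraulic gradient: i = |Δh| / L = 18.77 / 3173 = 0.00592.
Flow is from higher to lower head: from OW-6 toward OW-12, i.e. toward the south.

i ≈ 0.00592; groundwater flows toward the south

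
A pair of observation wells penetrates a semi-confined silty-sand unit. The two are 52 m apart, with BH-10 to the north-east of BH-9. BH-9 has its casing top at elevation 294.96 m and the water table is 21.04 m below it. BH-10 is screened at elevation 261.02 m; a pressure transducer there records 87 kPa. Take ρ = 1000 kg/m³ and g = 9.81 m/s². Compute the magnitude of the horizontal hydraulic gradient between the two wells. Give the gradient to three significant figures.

Total head at BH-9: h = 294.96 − 21.04 = 273.92 m.
Pressure head at BH-10: ψ = P/(ρg) = 87×1000 / (1000 × 9.81) = 8.87 m.
Total head at BH-10: h = z + ψ = 261.02 + 8.87 = 269.89 m.
Head difference: h(BH-9) − h(BH-10) = 273.92 − 269.89 = 4.03 m.
Hydraulic gradient: i = |Δh| / L = 4.03 / 52 = 0.0775.

i ≈ 0.0775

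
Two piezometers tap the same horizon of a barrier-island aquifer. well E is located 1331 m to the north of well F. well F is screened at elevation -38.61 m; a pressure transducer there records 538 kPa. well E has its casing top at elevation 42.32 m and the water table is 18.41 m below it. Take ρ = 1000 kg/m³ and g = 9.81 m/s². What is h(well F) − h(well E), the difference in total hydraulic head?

Pressure head at well F: ψ = P/(ρg) = 538×1000 / (1000 × 9.81) = 54.84 m.
Total head at well F: h = z + ψ = -38.61 + 54.84 = 16.23 m.
Total head at well E: h = 42.32 − 18.41 = 23.91 m.
Head difference: h(well F) − h(well E) = 16.23 − 23.91 = -7.68 m.

Δh ≈ -7.68 m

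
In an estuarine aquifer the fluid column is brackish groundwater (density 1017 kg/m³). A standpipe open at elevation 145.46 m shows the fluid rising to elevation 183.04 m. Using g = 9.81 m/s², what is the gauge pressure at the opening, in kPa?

P ≈ 375 kPa

Pressure head ψ = h − z = 183.04 − 145.46 = 37.58 m.
P = ρgψ = 1017 × 9.81 × 37.58 = 374927 Pa ≈ 375 kPa.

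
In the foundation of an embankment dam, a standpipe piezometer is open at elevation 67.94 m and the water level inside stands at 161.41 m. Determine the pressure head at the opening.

Total head h = 161.41 m (the water-surface elevation in the piezometer).
Pressure head ψ = h − z = 161.41 − 67.94 = 93.47 m.

ψ ≈ 93.47 m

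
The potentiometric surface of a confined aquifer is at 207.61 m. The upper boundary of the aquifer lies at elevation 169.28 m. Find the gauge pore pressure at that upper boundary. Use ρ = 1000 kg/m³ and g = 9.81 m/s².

P ≈ 376 kPa

Pressure head at the aquifer top: ψ = h − z = 207.61 − 169.28 = 38.33 m.
P = ρgψ = 1000 × 9.81 × 38.33 = 376017 Pa ≈ 376 kPa.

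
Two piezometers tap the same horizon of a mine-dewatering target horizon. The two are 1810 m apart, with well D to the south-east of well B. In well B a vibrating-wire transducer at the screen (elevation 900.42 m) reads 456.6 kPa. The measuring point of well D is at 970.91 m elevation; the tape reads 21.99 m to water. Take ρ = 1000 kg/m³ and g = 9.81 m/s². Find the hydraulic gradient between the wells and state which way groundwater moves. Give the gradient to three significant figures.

Pressure head at well B: ψ = P/(ρg) = 456.6×1000 / (1000 × 9.81) = 46.54 m.
Total head at well B: h = z + ψ = 900.42 + 46.54 = 946.96 m.
Total head at well D: h = 970.91 − 21.99 = 948.92 m.
Head difference: h(well B) − h(well D) = 946.96 − 948.92 = -1.96 m.
Hydraulic gradient: i = |Δh| / L = 1.96 / 1810 = 0.00108.
Flow is from higher to lower head: from well D toward well B, i.e. toward the north-west.

i ≈ 0.00108; groundwater flows toward the north-west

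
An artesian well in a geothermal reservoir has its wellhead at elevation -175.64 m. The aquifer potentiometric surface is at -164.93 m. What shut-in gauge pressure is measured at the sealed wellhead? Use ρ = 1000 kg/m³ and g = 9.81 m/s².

Head above the cap: Δh = -164.93 − (-175.64) = 10.71 m.
P = ρgΔh = 1000 × 9.81 × 10.71 = 105065 Pa ≈ 105 kPa.

P ≈ 105 kPa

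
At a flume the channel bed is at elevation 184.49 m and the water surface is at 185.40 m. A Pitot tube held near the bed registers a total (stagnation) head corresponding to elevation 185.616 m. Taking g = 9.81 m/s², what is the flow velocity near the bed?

Near the bed, under hydrostatic conditions, the piezometric head (z + ψ) equals the free-surface elevation, 185.40 m.
Velocity head = total − piezometric = 185.616 − 185.40 = 0.216 m.
v = √(2g·h_v) = √(2 × 9.81 × 0.216) = 2.06 m/s.

v ≈ 2.06 m/s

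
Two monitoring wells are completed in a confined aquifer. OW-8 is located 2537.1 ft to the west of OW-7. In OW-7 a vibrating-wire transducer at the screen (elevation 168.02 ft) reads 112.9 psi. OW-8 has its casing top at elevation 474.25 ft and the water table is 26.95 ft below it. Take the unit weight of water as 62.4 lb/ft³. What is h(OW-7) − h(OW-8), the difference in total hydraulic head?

Δh ≈ -18.74 ft

Pressure head at OW-7: ψ = 144·P/γ = 144 × 112.9 / 62.4 = 260.54 ft.
Total head at OW-7: h = z + ψ = 168.02 + 260.54 = 428.56 ft.
Total head at OW-8: h = 474.25 − 26.95 = 447.30 ft.
Head difference: h(OW-7) − h(OW-8) = 428.56 − 447.30 = -18.74 ft.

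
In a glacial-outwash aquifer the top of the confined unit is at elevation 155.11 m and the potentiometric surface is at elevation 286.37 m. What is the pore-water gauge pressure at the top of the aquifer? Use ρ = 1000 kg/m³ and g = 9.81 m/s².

P ≈ 1290 kPa

Pressure head at the aquifer top: ψ = h − z = 286.37 − 155.11 = 131.26 m.
P = ρgψ = 1000 × 9.81 × 131.26 = 1287661 Pa ≈ 1290 kPa.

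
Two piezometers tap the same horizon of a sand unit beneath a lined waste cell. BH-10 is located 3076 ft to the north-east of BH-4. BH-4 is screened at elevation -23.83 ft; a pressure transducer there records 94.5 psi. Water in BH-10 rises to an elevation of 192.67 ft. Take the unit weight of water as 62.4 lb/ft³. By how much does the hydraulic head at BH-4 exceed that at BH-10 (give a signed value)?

Δh ≈ 1.58 ft

Pressure head at BH-4: ψ = 144·P/γ = 144 × 94.5 / 62.4 = 218.08 ft.
Total head at BH-4: h = z + ψ = -23.83 + 218.08 = 194.25 ft.
Total head at BH-10: h = 192.67 ft (water level in the piezometer is the total head).
Head difference: h(BH-4) − h(BH-10) = 194.25 − 192.67 = 1.58 ft.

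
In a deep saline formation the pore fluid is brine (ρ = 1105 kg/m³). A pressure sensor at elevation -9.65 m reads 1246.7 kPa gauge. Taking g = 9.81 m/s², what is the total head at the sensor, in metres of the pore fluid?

h ≈ 105.36 m

ψ = P/(ρg) = 1246.7×1000 / (1105 × 9.81) = 115.01 m.
h = z + ψ = -9.65 + 115.01 = 105.36 m.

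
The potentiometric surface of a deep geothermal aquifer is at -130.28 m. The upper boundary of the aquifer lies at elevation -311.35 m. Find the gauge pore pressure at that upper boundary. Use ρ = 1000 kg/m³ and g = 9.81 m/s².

P ≈ 1780 kPa

Pressure head at the aquifer top: ψ = h − z = -130.28 − (-311.35) = 181.07 m.
P = ρgψ = 1000 × 9.81 × 181.07 = 1776297 Pa ≈ 1780 kPa.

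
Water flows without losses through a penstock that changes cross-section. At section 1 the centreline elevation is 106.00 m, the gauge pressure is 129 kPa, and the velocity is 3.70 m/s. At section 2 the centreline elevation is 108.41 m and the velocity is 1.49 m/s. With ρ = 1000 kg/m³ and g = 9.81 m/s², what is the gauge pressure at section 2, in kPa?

Pressure head at 1: ψ₁ = P₁/(ρg) = 129×1000 / (1000 × 9.81) = 13.15 m.
Velocity heads: v₁²/2g = 3.70²/19.62 = 0.698 m; v₂²/2g = 1.49²/19.62 = 0.113 m.
Total head H = z₁ + ψ₁ + v₁²/2g = 106.00 + 13.15 + 0.698 = 119.85 m.
ψ₂ = H − z₂ − v₂²/2g = 119.85 − 108.41 − 0.113 = 11.33 m.
P₂ = ρgψ₂ = 1000 × 9.81 × 11.33 ≈ 111 kPa.

P₂ ≈ 111 kPa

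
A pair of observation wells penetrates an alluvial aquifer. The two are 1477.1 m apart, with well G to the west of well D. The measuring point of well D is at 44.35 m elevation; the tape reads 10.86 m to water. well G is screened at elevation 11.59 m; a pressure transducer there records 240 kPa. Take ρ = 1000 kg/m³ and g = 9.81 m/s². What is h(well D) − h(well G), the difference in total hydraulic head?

Total head at well D: h = 44.35 − 10.86 = 33.49 m.
Pressure head at well G: ψ = P/(ρg) = 240×1000 / (1000 × 9.81) = 24.46 m.
Total head at well G: h = z + ψ = 11.59 + 24.46 = 36.05 m.
Head difference: h(well D) − h(well G) = 33.49 − 36.05 = -2.56 m.

Δh ≈ -2.56 m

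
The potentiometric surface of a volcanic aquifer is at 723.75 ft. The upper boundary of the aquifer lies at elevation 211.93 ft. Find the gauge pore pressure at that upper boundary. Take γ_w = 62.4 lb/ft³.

Pressure head at the aquifer top: ψ = h − z = 723.75 − 211.93 = 511.82 ft.
P = γψ/144 = 62.4 × 511.82 / 144 = 222 psi.

P ≈ 222 psi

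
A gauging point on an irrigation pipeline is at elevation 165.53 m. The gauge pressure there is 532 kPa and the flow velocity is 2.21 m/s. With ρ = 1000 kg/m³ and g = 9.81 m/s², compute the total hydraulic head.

Pressure head ψ = P/(ρg) = 532×1000 / (1000 × 9.81) = 54.23 m.
Velocity head = v²/(2g) = 2.21² / (2 × 9.81) = 0.249 m.
h = z + ψ + v²/(2g) = 165.53 + 54.23 + 0.249 = 220.01 m.

h ≈ 220.01 m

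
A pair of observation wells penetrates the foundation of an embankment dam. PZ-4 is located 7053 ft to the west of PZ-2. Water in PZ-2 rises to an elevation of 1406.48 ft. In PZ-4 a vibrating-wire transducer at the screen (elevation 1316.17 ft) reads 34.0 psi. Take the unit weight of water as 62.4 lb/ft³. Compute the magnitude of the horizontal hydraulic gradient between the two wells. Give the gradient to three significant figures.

Total head at PZ-2: h = 1406.48 ft (water level in the piezometer is the total head).
Pressure head at PZ-4: ψ = 144·P/γ = 144 × 34.0 / 62.4 = 78.46 ft.
Total head at PZ-4: h = z + ψ = 1316.17 + 78.46 = 1394.63 ft.
Head difference: h(PZ-2) − h(PZ-4) = 1406.48 − 1394.63 = 11.85 ft.
Hydraulic gradient: i = |Δh| / L = 11.85 / 7053 = 0.00168.

i ≈ 0.00168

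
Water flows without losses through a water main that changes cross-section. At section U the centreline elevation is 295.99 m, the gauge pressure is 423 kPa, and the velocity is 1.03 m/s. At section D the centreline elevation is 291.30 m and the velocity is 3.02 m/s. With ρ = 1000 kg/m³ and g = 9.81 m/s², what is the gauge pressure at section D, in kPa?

Pressure head at U: ψ₁ = P₁/(ρg) = 423×1000 / (1000 × 9.81) = 43.12 m.
Velocity heads: v₁²/2g = 1.03²/19.62 = 0.054 m; v₂²/2g = 3.02²/19.62 = 0.465 m.
Total head H = z₁ + ψ₁ + v₁²/2g = 295.99 + 43.12 + 0.054 = 339.16 m.
ψ₂ = H − z₂ − v₂²/2g = 339.16 − 291.30 − 0.465 = 47.40 m.
P₂ = ρgψ₂ = 1000 × 9.81 × 47.40 ≈ 465 kPa.

P₂ ≈ 465 kPa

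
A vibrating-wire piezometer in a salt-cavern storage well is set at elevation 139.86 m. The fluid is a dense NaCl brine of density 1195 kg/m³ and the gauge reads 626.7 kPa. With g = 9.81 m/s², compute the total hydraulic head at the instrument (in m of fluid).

ψ = P/(ρg) = 626.7×1000 / (1195 × 9.81) = 53.46 m.
h = z + ψ = 139.86 + 53.46 = 193.32 m.

h ≈ 193.32 m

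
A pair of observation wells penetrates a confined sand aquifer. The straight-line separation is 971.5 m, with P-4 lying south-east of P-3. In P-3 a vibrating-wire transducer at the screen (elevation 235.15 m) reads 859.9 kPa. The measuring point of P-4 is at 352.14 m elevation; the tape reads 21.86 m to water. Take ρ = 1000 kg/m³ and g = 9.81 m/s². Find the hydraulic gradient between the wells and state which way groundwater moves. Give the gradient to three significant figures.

Pressure head at P-3: ψ = P/(ρg) = 859.9×1000 / (1000 × 9.81) = 87.66 m.
Total head at P-3: h = z + ψ = 235.15 + 87.66 = 322.81 m.
Total head at P-4: h = 352.14 − 21.86 = 330.28 m.
Head difference: h(P-3) − h(P-4) = 322.81 − 330.28 = -7.47 m.
Hydraulic gradient: i = |Δh| / L = 7.47 / 971.5 = 0.00769.
Flow is from higher to lower head: from P-4 toward P-3, i.e. toward the north-west.

i ≈ 0.00769; groundwater flows toward the north-west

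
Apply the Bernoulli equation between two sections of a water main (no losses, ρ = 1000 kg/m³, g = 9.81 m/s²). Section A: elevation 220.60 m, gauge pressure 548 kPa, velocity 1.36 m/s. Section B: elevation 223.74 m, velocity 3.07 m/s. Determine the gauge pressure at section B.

P₂ ≈ 513 kPa

Pressure head at A: ψ₁ = P₁/(ρg) = 548×1000 / (1000 × 9.81) = 55.86 m.
Velocity heads: v₁²/2g = 1.36²/19.62 = 0.094 m; v₂²/2g = 3.07²/19.62 = 0.480 m.
Total head H = z₁ + ψ₁ + v₁²/2g = 220.60 + 55.86 + 0.094 = 276.55 m.
ψ₂ = H − z₂ − v₂²/2g = 276.55 − 223.74 − 0.480 = 52.33 m.
P₂ = ρgψ₂ = 1000 × 9.81 × 52.33 ≈ 513 kPa.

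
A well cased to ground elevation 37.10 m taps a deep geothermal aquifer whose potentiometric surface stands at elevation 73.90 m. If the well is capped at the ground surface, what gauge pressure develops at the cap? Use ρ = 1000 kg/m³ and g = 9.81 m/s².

P ≈ 361 kPa

Head above the cap: Δh = 73.90 − 37.10 = 36.80 m.
P = ρgΔh = 1000 × 9.81 × 36.80 = 361008 Pa ≈ 361 kPa.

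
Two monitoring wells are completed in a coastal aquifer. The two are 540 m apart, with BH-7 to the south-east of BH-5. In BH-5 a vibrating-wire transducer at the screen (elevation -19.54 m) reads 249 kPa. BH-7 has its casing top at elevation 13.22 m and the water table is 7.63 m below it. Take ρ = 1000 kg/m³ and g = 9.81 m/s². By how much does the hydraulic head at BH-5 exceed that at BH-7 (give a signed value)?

Δh ≈ 0.25 m

Pressure head at BH-5: ψ = P/(ρg) = 249×1000 / (1000 × 9.81) = 25.38 m.
Total head at BH-5: h = z + ψ = -19.54 + 25.38 = 5.84 m.
Total head at BH-7: h = 13.22 − 7.63 = 5.59 m.
Head difference: h(BH-5) − h(BH-7) = 5.84 − 5.59 = 0.25 m.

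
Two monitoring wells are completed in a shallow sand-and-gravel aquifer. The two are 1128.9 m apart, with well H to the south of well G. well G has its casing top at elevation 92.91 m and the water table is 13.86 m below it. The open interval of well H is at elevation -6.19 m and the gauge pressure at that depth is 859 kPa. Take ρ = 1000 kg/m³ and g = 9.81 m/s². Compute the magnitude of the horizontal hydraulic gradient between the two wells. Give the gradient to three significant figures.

Total head at well G: h = 92.91 − 13.86 = 79.05 m.
Pressure head at well H: ψ = P/(ρg) = 859×1000 / (1000 × 9.81) = 87.56 m.
Total head at well H: h = z + ψ = -6.19 + 87.56 = 81.37 m.
Head difference: h(well G) − h(well H) = 79.05 − 81.37 = -2.32 m.
Hydraulic gradient: i = |Δh| / L = 2.32 / 1128.9 = 0.00206.

i ≈ 0.00206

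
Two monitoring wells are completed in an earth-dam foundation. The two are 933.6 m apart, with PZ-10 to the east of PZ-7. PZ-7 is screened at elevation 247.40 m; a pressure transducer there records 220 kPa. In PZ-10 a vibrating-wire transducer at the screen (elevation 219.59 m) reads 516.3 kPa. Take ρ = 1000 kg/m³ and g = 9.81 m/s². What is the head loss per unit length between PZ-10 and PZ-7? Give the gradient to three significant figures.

Pressure head at PZ-7: ψ = P/(ρg) = 220×1000 / (1000 × 9.81) = 22.43 m.
Total head at PZ-7: h = z + ψ = 247.40 + 22.43 = 269.83 m.
Pressure head at PZ-10: ψ = P/(ρg) = 516.3×1000 / (1000 × 9.81) = 52.63 m.
Total head at PZ-10: h = z + ψ = 219.59 + 52.63 = 272.22 m.
Head difference: h(PZ-7) − h(PZ-10) = 269.83 − 272.22 = -2.39 m.
Hydraulic gradient: i = |Δh| / L = 2.39 / 933.6 = 0.00256.

i ≈ 0.00256 m/m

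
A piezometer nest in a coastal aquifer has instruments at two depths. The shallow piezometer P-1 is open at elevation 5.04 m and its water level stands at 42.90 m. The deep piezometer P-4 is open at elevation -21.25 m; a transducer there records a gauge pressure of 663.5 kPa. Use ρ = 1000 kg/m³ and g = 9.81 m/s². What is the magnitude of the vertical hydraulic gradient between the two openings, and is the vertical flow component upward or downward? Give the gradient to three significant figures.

|i_v| ≈ 0.133; vertical flow is upward

Total head at P-1: h = 42.90 m (water level in the standpipe).
Pressure head at P-4: ψ = P/(ρg) = 663.5×1000 / (1000 × 9.81) = 67.64 m.
Total head at P-4: h = z + ψ = -21.25 + 67.64 = 46.39 m.
Δh = h(P-1) − h(P-4) = 42.90 − 46.39 = -3.49 m.
Vertical separation Δz = 5.04 − (-21.25) = 26.29 m.
|i_v| = |Δh| / Δz = 3.49 / 26.29 = 0.133.
Head is higher in the deep piezometer, so vertical flow is upward (discharge condition).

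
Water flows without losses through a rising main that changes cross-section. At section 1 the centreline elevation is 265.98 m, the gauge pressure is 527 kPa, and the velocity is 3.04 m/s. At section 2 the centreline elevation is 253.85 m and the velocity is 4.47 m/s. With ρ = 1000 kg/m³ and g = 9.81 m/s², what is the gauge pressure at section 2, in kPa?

P₂ ≈ 641 kPa

Pressure head at 1: ψ₁ = P₁/(ρg) = 527×1000 / (1000 × 9.81) = 53.72 m.
Velocity heads: v₁²/2g = 3.04²/19.62 = 0.471 m; v₂²/2g = 4.47²/19.62 = 1.018 m.
Total head H = z₁ + ψ₁ + v₁²/2g = 265.98 + 53.72 + 0.471 = 320.17 m.
ψ₂ = H − z₂ − v₂²/2g = 320.17 − 253.85 − 1.018 = 65.30 m.
P₂ = ρgψ₂ = 1000 × 9.81 × 65.30 ≈ 641 kPa.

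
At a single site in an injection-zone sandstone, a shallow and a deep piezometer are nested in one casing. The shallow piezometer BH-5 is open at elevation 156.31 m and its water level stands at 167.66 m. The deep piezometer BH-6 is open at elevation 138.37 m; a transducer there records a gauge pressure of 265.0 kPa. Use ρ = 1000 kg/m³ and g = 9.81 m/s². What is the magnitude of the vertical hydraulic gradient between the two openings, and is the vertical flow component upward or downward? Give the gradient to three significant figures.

Total head at BH-5: h = 167.66 m (water level in the standpipe).
Pressure head at BH-6: ψ = P/(ρg) = 265.0×1000 / (1000 × 9.81) = 27.01 m.
Total head at BH-6: h = z + ψ = 138.37 + 27.01 = 165.38 m.
Δh = h(BH-5) − h(BH-6) = 167.66 − 165.38 = 2.28 m.
Vertical separation Δz = 156.31 − 138.37 = 17.94 m.
|i_v| = |Δh| / Δz = 2.28 / 17.94 = 0.127.
Head is higher in the shallow piezometer, so vertical flow is downward (recharge condition).

|i_v| ≈ 0.127; vertical flow is downward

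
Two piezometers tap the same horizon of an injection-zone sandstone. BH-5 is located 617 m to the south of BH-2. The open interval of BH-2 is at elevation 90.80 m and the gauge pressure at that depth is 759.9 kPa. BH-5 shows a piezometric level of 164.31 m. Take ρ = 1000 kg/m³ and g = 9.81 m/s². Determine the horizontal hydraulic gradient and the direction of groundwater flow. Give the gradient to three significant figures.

i ≈ 0.00640; groundwater flows toward the south

Pressure head at BH-2: ψ = P/(ρg) = 759.9×1000 / (1000 × 9.81) = 77.46 m.
Total head at BH-2: h = z + ψ = 90.80 + 77.46 = 168.26 m.
Total head at BH-5: h = 164.31 m (water level in the piezometer is the total head).
Head difference: h(BH-2) − h(BH-5) = 168.26 − 164.31 = 3.95 m.
Hydraulic gradient: i = |Δh| / L = 3.95 / 617 = 0.00640.
Flow is from higher to lower head: from BH-2 toward BH-5, i.e. toward the south.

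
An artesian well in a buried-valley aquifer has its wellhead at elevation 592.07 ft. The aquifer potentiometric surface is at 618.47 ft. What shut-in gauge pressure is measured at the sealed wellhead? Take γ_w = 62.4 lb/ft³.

P ≈ 11.4 psi

Head above the cap: Δh = 618.47 − 592.07 = 26.40 ft.
P = γΔh/144 = 62.4 × 26.40 / 144 = 11.4 psi.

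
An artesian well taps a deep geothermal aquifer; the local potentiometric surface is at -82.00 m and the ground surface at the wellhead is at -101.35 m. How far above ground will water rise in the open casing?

≈ 19.35 m above ground

Water rises to the potentiometric surface, so the rise above ground = -82.00 − (-101.35) = 19.35 m.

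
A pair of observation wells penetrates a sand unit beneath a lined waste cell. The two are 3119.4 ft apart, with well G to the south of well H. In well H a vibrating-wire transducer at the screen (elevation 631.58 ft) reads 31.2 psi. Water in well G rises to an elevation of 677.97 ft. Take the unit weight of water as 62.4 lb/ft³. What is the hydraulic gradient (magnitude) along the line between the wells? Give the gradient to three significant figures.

Pressure head at well H: ψ = 144·P/γ = 144 × 31.2 / 62.4 = 72.00 ft.
Total head at well H: h = z + ψ = 631.58 + 72.00 = 703.58 ft.
Total head at well G: h = 677.97 ft (water level in the piezometer is the total head).
Head difference: h(well H) − h(well G) = 703.58 − 677.97 = 25.61 ft.
Hydraulic gradient: i = |Δh| / L = 25.61 / 3119.4 = 0.00821.

i ≈ 0.00821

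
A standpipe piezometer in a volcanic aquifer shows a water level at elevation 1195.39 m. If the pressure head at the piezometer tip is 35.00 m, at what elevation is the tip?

z ≈ 1160.39 m

z = h − ψ = 1195.39 − 35.00 = 1160.39 m.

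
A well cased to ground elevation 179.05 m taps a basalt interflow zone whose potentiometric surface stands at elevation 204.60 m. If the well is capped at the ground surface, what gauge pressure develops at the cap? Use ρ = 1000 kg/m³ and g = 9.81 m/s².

Head above the cap: Δh = 204.60 − 179.05 = 25.55 m.
P = ρgΔh = 1000 × 9.81 × 25.55 = 250646 Pa ≈ 251 kPa.

P ≈ 251 kPa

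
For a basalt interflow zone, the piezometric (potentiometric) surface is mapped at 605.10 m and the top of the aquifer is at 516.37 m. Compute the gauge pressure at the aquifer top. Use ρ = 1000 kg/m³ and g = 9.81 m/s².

Pressure head at the aquifer top: ψ = h − z = 605.10 − 516.37 = 88.73 m.
P = ρgψ = 1000 × 9.81 × 88.73 = 870441 Pa ≈ 870 kPa.

P ≈ 870 kPa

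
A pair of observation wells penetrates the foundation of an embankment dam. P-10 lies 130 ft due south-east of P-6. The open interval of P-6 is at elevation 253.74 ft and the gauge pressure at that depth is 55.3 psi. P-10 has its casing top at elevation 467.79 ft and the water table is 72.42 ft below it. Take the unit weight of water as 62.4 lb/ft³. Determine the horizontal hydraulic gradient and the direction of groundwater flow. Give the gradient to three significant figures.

Pressure head at P-6: ψ = 144·P/γ = 144 × 55.3 / 62.4 = 127.62 ft.
Total head at P-6: h = z + ψ = 253.74 + 127.62 = 381.36 ft.
Total head at P-10: h = 467.79 − 72.42 = 395.37 ft.
Head difference: h(P-6) − h(P-10) = 381.36 − 395.37 = -14.01 ft.
Hydraulic gradient: i = |Δh| / L = 14.01 / 130 = 0.108.
Flow is from higher to lower head: from P-10 toward P-6, i.e. toward the north-west.

i ≈ 0.108; groundwater flows toward the north-west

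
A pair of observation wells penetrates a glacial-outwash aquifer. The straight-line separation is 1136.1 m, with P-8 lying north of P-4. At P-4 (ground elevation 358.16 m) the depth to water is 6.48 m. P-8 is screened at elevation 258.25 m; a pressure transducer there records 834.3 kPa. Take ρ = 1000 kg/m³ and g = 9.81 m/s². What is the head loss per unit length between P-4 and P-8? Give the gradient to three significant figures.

i ≈ 0.00738 m/m

Total head at P-4: h = 358.16 − 6.48 = 351.68 m.
Pressure head at P-8: ψ = P/(ρg) = 834.3×1000 / (1000 × 9.81) = 85.05 m.
Total head at P-8: h = z + ψ = 258.25 + 85.05 = 343.30 m.
Head difference: h(P-4) − h(P-8) = 351.68 − 343.30 = 8.38 m.
Hydraulic gradient: i = |Δh| / L = 8.38 / 1136.1 = 0.00738.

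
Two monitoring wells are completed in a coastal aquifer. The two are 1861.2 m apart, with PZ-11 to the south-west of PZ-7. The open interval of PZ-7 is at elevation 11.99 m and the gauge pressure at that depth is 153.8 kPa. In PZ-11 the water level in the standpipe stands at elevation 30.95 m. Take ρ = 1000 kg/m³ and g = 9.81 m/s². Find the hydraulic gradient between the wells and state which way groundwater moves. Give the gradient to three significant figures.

i ≈ 0.00176; groundwater flows toward the north-east

Pressure head at PZ-7: ψ = P/(ρg) = 153.8×1000 / (1000 × 9.81) = 15.68 m.
Total head at PZ-7: h = z + ψ = 11.99 + 15.68 = 27.67 m.
Total head at PZ-11: h = 30.95 m (water level in the piezometer is the total head).
Head difference: h(PZ-7) − h(PZ-11) = 27.67 − 30.95 = -3.28 m.
Hydraulic gradient: i = |Δh| / L = 3.28 / 1861.2 = 0.00176.
Flow is from higher to lower head: from PZ-11 toward PZ-7, i.e. toward the north-east.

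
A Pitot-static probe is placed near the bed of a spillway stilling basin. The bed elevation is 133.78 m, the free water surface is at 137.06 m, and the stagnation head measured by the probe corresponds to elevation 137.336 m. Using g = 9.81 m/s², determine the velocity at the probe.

v ≈ 2.33 m/s

Near the bed, under hydrostatic conditions, the piezometric head (z + ψ) equals the free-surface elevation, 137.06 m.
Velocity head = total − piezometric = 137.336 − 137.06 = 0.276 m.
v = √(2g·h_v) = √(2 × 9.81 × 0.276) = 2.33 m/s.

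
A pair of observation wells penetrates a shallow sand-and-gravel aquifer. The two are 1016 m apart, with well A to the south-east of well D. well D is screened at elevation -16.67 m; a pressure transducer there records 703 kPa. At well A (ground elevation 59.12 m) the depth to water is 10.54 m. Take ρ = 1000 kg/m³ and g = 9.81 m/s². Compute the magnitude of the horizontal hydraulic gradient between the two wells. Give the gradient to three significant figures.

Pressure head at well D: ψ = P/(ρg) = 703×1000 / (1000 × 9.81) = 71.66 m.
Total head at well D: h = z + ψ = -16.67 + 71.66 = 54.99 m.
Total head at well A: h = 59.12 − 10.54 = 48.58 m.
Head difference: h(well D) − h(well A) = 54.99 − 48.58 = 6.41 m.
Hydraulic gradient: i = |Δh| / L = 6.41 / 1016 = 0.00631.

i ≈ 0.00631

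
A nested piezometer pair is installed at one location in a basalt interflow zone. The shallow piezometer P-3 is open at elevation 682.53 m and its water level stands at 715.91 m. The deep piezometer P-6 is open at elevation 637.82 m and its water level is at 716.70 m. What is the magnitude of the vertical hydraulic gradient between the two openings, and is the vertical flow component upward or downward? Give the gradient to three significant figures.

Total head at P-3: h = 715.91 m (water level in the standpipe).
Total head at P-6: h = 716.70 m.
Δh = h(P-3) − h(P-6) = 715.91 − 716.70 = -0.79 m.
Vertical separation Δz = 682.53 − 637.82 = 44.71 m.
|i_v| = |Δh| / Δz = 0.79 / 44.71 = 0.0177.
Head is higher in the deep piezometer, so vertical flow is upward (discharge condition).

|i_v| ≈ 0.0177; vertical flow is upward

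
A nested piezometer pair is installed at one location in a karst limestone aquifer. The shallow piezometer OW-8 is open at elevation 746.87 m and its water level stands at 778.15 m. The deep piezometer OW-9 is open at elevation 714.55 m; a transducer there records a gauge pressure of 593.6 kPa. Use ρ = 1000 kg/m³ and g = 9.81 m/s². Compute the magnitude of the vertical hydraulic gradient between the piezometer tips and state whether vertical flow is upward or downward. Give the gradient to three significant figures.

|i_v| ≈ 0.0956; vertical flow is downward

Total head at OW-8: h = 778.15 m (water level in the standpipe).
Pressure head at OW-9: ψ = P/(ρg) = 593.6×1000 / (1000 × 9.81) = 60.51 m.
Total head at OW-9: h = z + ψ = 714.55 + 60.51 = 775.06 m.
Δh = h(OW-8) − h(OW-9) = 778.15 − 775.06 = 3.09 m.
Vertical separation Δz = 746.87 − 714.55 = 32.32 m.
|i_v| = |Δh| / Δz = 3.09 / 32.32 = 0.0956.
Head is higher in the shallow piezometer, so vertical flow is downward (recharge condition).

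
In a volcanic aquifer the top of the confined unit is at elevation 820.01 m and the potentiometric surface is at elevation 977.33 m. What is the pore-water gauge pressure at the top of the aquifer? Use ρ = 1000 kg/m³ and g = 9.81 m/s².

P ≈ 1540 kPa

Pressure head at the aquifer top: ψ = h − z = 977.33 − 820.01 = 157.32 m.
P = ρgψ = 1000 × 9.81 × 157.32 = 1543309 Pa ≈ 1540 kPa.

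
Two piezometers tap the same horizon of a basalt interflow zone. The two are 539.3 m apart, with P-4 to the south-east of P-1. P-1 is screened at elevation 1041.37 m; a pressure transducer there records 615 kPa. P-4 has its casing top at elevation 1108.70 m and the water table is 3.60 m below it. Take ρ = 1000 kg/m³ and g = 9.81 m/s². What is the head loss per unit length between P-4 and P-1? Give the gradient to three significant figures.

i ≈ 0.00193 m/m

Pressure head at P-1: ψ = P/(ρg) = 615×1000 / (1000 × 9.81) = 62.69 m.
Total head at P-1: h = z + ψ = 1041.37 + 62.69 = 1104.06 m.
Total head at P-4: h = 1108.70 − 3.60 = 1105.10 m.
Head difference: h(P-1) − h(P-4) = 1104.06 − 1105.10 = -1.04 m.
Hydraulic gradient: i = |Δh| / L = 1.04 / 539.3 = 0.00193.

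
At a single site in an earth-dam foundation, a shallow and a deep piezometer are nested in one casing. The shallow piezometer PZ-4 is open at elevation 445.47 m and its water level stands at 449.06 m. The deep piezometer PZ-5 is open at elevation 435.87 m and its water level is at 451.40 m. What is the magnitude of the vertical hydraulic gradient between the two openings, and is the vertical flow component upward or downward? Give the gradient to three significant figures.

|i_v| ≈ 0.244; vertical flow is upward

Total head at PZ-4: h = 449.06 m (water level in the standpipe).
Total head at PZ-5: h = 451.40 m.
Δh = h(PZ-4) − h(PZ-5) = 449.06 − 451.40 = -2.34 m.
Vertical separation Δz = 445.47 − 435.87 = 9.60 m.
|i_v| = |Δh| / Δz = 2.34 / 9.60 = 0.244.
Head is higher in the deep piezometer, so vertical flow is upward (discharge condition).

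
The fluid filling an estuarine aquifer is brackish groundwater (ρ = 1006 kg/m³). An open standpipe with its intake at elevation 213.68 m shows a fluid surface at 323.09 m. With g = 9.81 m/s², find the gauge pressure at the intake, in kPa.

P ≈ 1080 kPa

Pressure head ψ = h − z = 323.09 − 213.68 = 109.41 m.
P = ρgψ = 1006 × 9.81 × 109.41 = 1079752 Pa ≈ 1080 kPa.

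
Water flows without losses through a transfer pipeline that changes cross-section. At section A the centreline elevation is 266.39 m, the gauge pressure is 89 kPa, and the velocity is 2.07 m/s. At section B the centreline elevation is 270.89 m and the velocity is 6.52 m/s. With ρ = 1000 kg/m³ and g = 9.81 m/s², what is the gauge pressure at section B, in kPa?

P₂ ≈ 25.7 kPa

Pressure head at A: ψ₁ = P₁/(ρg) = 89×1000 / (1000 × 9.81) = 9.07 m.
Velocity heads: v₁²/2g = 2.07²/19.62 = 0.218 m; v₂²/2g = 6.52²/19.62 = 2.167 m.
Total head H = z₁ + ψ₁ + v₁²/2g = 266.39 + 9.07 + 0.218 = 275.68 m.
ψ₂ = H − z₂ − v₂²/2g = 275.68 − 270.89 − 2.167 = 2.62 m.
P₂ = ρgψ₂ = 1000 × 9.81 × 2.62 ≈ 25.7 kPa.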